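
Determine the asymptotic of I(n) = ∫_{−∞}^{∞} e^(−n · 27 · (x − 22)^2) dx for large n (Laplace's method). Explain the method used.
I(n) = sqrt(π/(27n))

Here φ(x) = 27 · (x − 22)^2 has its unique minimum at x* = 22 with φ(x*) = 0 and φ''(x*) = 54. Laplace's method gives
  I(n) ~ e^(−n φ(x*)) · sqrt(2π / (n · φ''(x*))) = sqrt(2π / (54n)) = sqrt(π/(27n)).
This is exact: substituting u = (x − 22)·sqrt(27n) gives I(n) = (1/sqrt(27n)) ∫_{−∞}^{∞} e^(−u^2) du = sqrt(π/(27n)).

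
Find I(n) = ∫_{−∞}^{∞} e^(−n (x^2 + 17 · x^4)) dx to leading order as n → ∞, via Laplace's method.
I(n) ~ sqrt(π/n)

φ(x) = x^2 + 17 · x^4 has its unique global minimum at x* = 0 (since φ'(x) = 2x + 68x^3 = 0 only at x = 0 for real x with both coefficients positive, and φ → ∞ as |x| → ∞). At x* = 0, φ(0) = 0 and φ''(0) = 2. Laplace's method then gives
  I(n) ~ sqrt(2π / (n · φ''(0))) · e^(−n φ(0)) = sqrt(2π / (2n)) = sqrt(π/n).
The 17 · x^4 term contributes only at subleading order (an O(1/n) relative correction).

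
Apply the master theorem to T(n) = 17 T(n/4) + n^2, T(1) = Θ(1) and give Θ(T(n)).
T(n) = Θ(n^(log_4 17))

Master theorem: compare f(n) = n^2 to n^(log_4 17) where log_4 17 ≈ 2.044. Since 2 < log_4 17, we have f(n) = O(n^(log_4 17 − ε)) for some ε > 0 — Case 1. Hence T(n) = Θ(n^(log_4 17)).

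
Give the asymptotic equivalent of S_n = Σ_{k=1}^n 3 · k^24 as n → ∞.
S_n ~ 3 · n^25 / 25

By integral comparison (Euler-Maclaurin), Σ_{k=1}^n 3 · k^24 = 3 · ∫_0^n x^24 dx + O(n^24) = 3 · n^25/25 + O(n^24). (Equivalently, Faulhaber's formula gives the same leading term.)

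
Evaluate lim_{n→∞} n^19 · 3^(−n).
lim = 0

Exponentials with base > 1 dominate every fixed polynomial: for any fixed c, n^c / 3^n → 0 as n → ∞ (e.g. by the ratio test, or by writing 3^n = e^(n ln 3) and noting e^(n ln 3) / n^c → ∞). Hence n^19 · 3^(−n) = n^19 / 3^n → 0.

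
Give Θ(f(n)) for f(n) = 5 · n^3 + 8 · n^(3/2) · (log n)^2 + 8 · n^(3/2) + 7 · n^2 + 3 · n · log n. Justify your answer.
f(n) ∈ Θ(n^3)

Compare the terms by growth order. For large n, n^a · (log n)^b dominates n^a' · (log n)^b' iff a > a', or (a = a' and b > b'). Ranking the 5 terms shows the dominant one is 5 · n^3. Hence f(n) ∈ Θ(n^3).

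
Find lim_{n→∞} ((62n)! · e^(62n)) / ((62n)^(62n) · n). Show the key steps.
lim = 0

Stirling: (62n)! ~ sqrt(2π·62n) · (62n/e)^(62n). Hence
  (62n)! · e^(62n) / (62n)^(62n) ~ sqrt(2π·62n).
Dividing by n: sqrt(2π·62n) / n = sqrt(2π·62) · n^((1−2)/2), so the expression behaves like sqrt(2π·62) · n^((1−2)/2) → 0.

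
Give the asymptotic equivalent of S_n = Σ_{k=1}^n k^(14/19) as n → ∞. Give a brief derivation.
S_n ~ (19/33) · n^(33/19)

Integral comparison: Σ_{k=1}^n k^(14/19) = ∫_0^n x^(14/19) dx + O(n^(14/19)). The integral is n^(1 + 14/19) / (1 + 14/19) = n^((14+19)/19) / ((14+19)/19) = (19/33) · n^(33/19).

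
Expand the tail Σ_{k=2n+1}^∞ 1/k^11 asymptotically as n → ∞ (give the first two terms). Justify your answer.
Σ_{k>2n} 1/k^11 = 1/(10 · (2n)^10) − 1/(2 · (2n)^11) + O(1/(2n)^12)

Compare to the integral: ∫_{2n}^∞ x^(−11) dx = [−x^(−10)/10]_{2n}^∞ = 1/((11−1)·(2n)^10). The Euler-Maclaurin correction adds −f(2n)/2 = −1/(2·(2n)^11). Euler-Maclaurin then gives
  Σ_{k>2n} 1/k^11 = ∫_{2n}^∞ dx/x^11 − 1/(2·(2n)^11) + O(1/(2n)^12).
(Equivalently this is ζ(11) − Σ_{k≤2n} 1/k^11.)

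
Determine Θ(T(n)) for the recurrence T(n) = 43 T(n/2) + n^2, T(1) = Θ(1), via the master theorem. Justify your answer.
T(n) = Θ(n^(log_2 43))

Master theorem: compare f(n) = n^2 to n^(log_2 43) where log_2 43 ≈ 5.426. Since 2 < log_2 43, we have f(n) = O(n^(log_2 43 − ε)) for some ε > 0 — Case 1. Hence T(n) = Θ(n^(log_2 43)).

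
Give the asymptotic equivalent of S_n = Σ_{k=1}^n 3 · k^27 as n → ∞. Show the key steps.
S_n ~ 3 · n^28 / 28

By integral comparison (Euler-Maclaurin), Σ_{k=1}^n 3 · k^27 = 3 · ∫_0^n x^27 dx + O(n^27) = 3 · n^28/28 + O(n^27). (Equivalently, Faulhaber's formula gives the same leading term.)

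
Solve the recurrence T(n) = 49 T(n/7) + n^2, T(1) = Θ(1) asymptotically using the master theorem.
T(n) = Θ(n^2 log n)

log_7 49 = 2, and f(n) = n^2 = Θ(n^(log_7 49)). This is Case 2 of the master theorem: T(n) = Θ(f(n) · log n) = Θ(n^2 log n).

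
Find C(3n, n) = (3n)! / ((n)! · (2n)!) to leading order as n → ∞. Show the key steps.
C(3n, n) ~ (27/4)^(n) · sqrt(3/(4π·n))

Write N = n. Apply Stirling to each factorial:
  (3N)! ~ sqrt(2π·3N) · (3N/e)^(3N),
  N! ~ sqrt(2π N) · (N/e)^N,
  (2N)! ~ sqrt(2π·2N) · (2N/e)^(2N).
The exponential factors combine to (3N)^(3N) / (N^N · (2N)^(2N)) = 3^(3N)/2^(2N) = (3^3/2^2)^N = (27/4)^N.
The square-root prefactors combine to sqrt(2π·3N) / (sqrt(2π N)·sqrt(2π·2N)) = sqrt(3 / (2π·2·N)) = sqrt(3/(4π·n)).
Substituting N = n: C(3n, n) ~ (27/4)^(n) · sqrt(3/(4π·n)).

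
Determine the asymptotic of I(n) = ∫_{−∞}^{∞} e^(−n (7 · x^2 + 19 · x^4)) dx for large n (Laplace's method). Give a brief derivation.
I(n) ~ sqrt(π/(7n))

φ(x) = 7 · x^2 + 19 · x^4 has its unique global minimum at x* = 0 (since φ'(x) = 14x + 76x^3 = 0 only at x = 0 for real x with both coefficients positive, and φ → ∞ as |x| → ∞). At x* = 0, φ(0) = 0 and φ''(0) = 14. Laplace's method then gives
  I(n) ~ sqrt(2π / (n · φ''(0))) · e^(−n φ(0)) = sqrt(2π / (14n)) = sqrt(π/(7n)).
The 19 · x^4 term contributes only at subleading order (an O(1/n) relative correction).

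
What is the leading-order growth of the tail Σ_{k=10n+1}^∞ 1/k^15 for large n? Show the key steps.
Σ_{k>10n} 1/k^15 ~ 1/(14 · (10n)^14)

Compare to the integral: ∫_{10n}^∞ x^(−15) dx = [−x^(−14)/14]_{10n}^∞ = 1/((15−1)·(10n)^14). Euler-Maclaurin then gives
  Σ_{k>10n} 1/k^15 = ∫_{10n}^∞ dx/x^15 − 1/(2·(10n)^15) + O(1/(10n)^16).
(Equivalently this is ζ(15) − Σ_{k≤10n} 1/k^15.)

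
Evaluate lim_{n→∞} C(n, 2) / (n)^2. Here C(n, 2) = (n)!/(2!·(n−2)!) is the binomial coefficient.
lim = 1/2! = 1/2

With N = n → ∞: C(N, 2) / N^2 = [N(N−1)…(N−1)] / (2! · N^2) = (1/2!) · 1 · (1 − 1/n). Each factor → 1 as N → ∞, so the limit is 1/2! = 1/2.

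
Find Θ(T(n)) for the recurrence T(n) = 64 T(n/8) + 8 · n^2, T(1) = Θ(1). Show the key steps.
T(n) = Θ(n^2 log n)

log_8 64 = 2, and f(n) = 8 · n^2 = Θ(n^(log_8 64)). This is Case 2 of the master theorem: T(n) = Θ(f(n) · log n) = Θ(n^2 log n).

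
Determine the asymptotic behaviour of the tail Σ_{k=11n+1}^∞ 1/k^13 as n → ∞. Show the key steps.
Σ_{k>11n} 1/k^13 ~ 1/(12 · (11n)^12)

Compare to the integral: ∫_{11n}^∞ x^(−13) dx = [−x^(−12)/12]_{11n}^∞ = 1/((13−1)·(11n)^12). Euler-Maclaurin then gives
  Σ_{k>11n} 1/k^13 = ∫_{11n}^∞ dx/x^13 − 1/(2·(11n)^13) + O(1/(11n)^14).
(Equivalently this is ζ(13) − Σ_{k≤11n} 1/k^13.)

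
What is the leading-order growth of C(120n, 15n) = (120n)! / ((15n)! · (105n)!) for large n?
C(120n, 15n) ~ (16777216/823543)^(15n) · sqrt(4/(7π·15n))

Write N = 15n. Apply Stirling to each factorial:
  (8N)! ~ sqrt(2π·8N) · (8N/e)^(8N),
  N! ~ sqrt(2π N) · (N/e)^N,
  (7N)! ~ sqrt(2π·7N) · (7N/e)^(7N).
The exponential factors combine to (8N)^(8N) / (N^N · (7N)^(7N)) = 8^(8N)/7^(7N) = (8^8/7^7)^N = (16777216/823543)^N.
The square-root prefactors combine to sqrt(2π·8N) / (sqrt(2π N)·sqrt(2π·7N)) = sqrt(8 / (2π·7·N)) = sqrt(4/(7π·15n)).
Substituting N = 15n: C(120n, 15n) ~ (16777216/823543)^(15n) · sqrt(4/(7π·15n)).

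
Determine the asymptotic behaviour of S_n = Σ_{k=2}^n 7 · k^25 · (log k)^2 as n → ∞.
S_n ~ 7 · n^26 · (log n)^2 / 26

By integral comparison, S_n = ∫_1^n 7 · x^25 · (log x)^2 dx + O(n^25 · (log n)^2). For the integral, the leading term of ∫_1^n x^25 (log x)^2 dx is n^26/26 · (log n)^2 (by repeated integration by parts; each step lowers the log-exponent and produces a relatively O(1/log n) correction). Hence S_n ~ 7 · n^26 · (log n)^2 / 26.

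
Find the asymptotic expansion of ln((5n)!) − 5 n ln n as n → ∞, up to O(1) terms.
ln((5n)!) − 5 n ln n = 5(ln 5 − 1) n + (1/2) ln(2π·5n) + O(1/n)

Stirling: ln((5n)!) = 5n ln(5n) − 5n + (1/2) ln(2π·5n) + O(1/n).
Since 5n ln(5n) = 5n ln n + 5n ln 5, subtracting 5n ln n cancels the n ln n term exactly. What remains is 5(ln 5 − 1) n + (1/2) ln(2π·5n) + O(1/n).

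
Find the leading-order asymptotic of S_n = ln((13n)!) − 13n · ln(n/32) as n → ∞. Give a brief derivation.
S_n ~ 13n · (ln 416 − 1) + O(ln n)

Stirling: ln((13n)!) = 13n ln(13n) − 13n + O(ln n).
  S_n = 13n ln(13n) − 13n − 13n ln(n/32) + O(ln n)
      = 13n ln(13n) − 13n ln n + 13n ln 32 − 13n + O(ln n)
      = 13n ln 13 + 13n ln 32 − 13n + O(ln n)
      = 13n (ln 416 − 1) + O(ln n).
Numerically ln(416) − 1 ≈ 5.0307.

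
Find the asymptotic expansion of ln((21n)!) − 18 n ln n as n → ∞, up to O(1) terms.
ln((21n)!) − 18 n ln n = 3 n ln n + 21(ln 21 − 1) n + (1/2) ln(2π·21n) + O(1/n)

Stirling: ln((21n)!) = 21n ln(21n) − 21n + (1/2) ln(2π·21n) + O(1/n).
Expand 21n ln(21n) = 21n (ln n + ln 21) = 21n ln n + 21n ln 21.
Subtract 18n ln n: leading term is (21 − 18) n ln n = 3 n ln n. The next term is 21n ln 21 − 21n = 21(ln 21 − 1) n. Then the (1/2) ln(2π·21n) correction.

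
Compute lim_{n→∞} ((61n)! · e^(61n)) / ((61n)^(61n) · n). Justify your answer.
lim = 0

Stirling: (61n)! ~ sqrt(2π·61n) · (61n/e)^(61n). Hence
  (61n)! · e^(61n) / (61n)^(61n) ~ sqrt(2π·61n).
Dividing by n: sqrt(2π·61n) / n = sqrt(2π·61) · n^((1−2)/2), so the expression behaves like sqrt(2π·61) · n^((1−2)/2) → 0.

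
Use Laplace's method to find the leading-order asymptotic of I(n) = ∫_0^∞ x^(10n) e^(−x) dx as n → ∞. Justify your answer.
I(n) ~ sqrt(2π·10n) · (10n/e)^(10n)

Write the integrand as exp(10n ln x − x) and set f(x) = 10n ln x − x. Then f'(x) = 10n/x − 1 = 0 at x* = 10n, and f''(x*) = −10n/x*^2 = −1/(10n). Laplace's method (interior maximum) gives
  I(n) ~ e^(f(x*)) · sqrt(2π / |f''(x*)|)
        = exp(10n ln(10n) − 10n) · sqrt(2π · 10n)
        = (10n)^(10n) e^(−10n) · sqrt(2π·10n)
        = sqrt(2π·10n) · (10n/e)^(10n).
This matches Γ(10n+1) with Stirling applied to Γ.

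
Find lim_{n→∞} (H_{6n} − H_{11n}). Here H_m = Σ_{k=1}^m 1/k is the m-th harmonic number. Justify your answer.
lim = ln(6/11)

Euler-Maclaurin gives H_m = ln m + γ + 1/(2m) + O(1/m^2). The γ and O(1/m) terms cancel in the difference:
  H_{6n} − H_{11n} = ln(6n) − ln(11n) + O(1/n) = ln(6/11) + O(1/n).
Hence the limit is ln(6/11).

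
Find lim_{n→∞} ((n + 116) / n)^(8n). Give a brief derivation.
lim = e^928

Rewrite as (1 + 116/n)^(8n). By the standard limit (1 + x/n)^n → e^x, we have (1 + 116/n)^n → e^116, and raising to the 8th power gives e^928.
More precisely, ln[(1 + 116/n)^(8n)] = 8n · ln(1 + 116/n) = 8n · (116/n + O(1/n^2)) = 928 + O(1/n) → 928.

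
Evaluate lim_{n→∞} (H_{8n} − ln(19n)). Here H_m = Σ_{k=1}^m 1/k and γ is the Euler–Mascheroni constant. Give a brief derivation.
lim = ln(8/19) + γ

By Euler-Maclaurin, H_m = ln m + γ + O(1/m). So
  H_{8n} − ln(19n) = ln(8n) + γ − ln(19n) + O(1/n)
                       = ln(8/19) + γ + O(1/n).
Hence the limit is ln(8/19) + γ.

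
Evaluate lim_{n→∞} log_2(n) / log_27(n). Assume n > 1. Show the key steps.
lim = ln(27) / ln(2) = log_2(27)

Change of base: log_2(n) = ln n / ln 2 and log_27(n) = ln n / ln 27. The ratio is (ln n / ln 2) · (ln 27 / ln n) = ln 27 / ln 2, a constant independent of n. So the limit is ln 27 / ln 2 = log_2(27).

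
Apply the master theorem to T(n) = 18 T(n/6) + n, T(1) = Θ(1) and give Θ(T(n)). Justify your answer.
T(n) = Θ(n^(log_6 18))

Master theorem: compare f(n) = n to n^(log_6 18) where log_6 18 ≈ 1.613. Since 1 < log_6 18, we have f(n) = O(n^(log_6 18 − ε)) for some ε > 0 — Case 1. Hence T(n) = Θ(n^(log_6 18)).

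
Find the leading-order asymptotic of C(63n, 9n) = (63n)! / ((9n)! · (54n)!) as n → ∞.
C(63n, 9n) ~ (823543/46656)^(9n) · sqrt(7/(12π·9n))

Write N = 9n. Apply Stirling to each factorial:
  (7N)! ~ sqrt(2π·7N) · (7N/e)^(7N),
  N! ~ sqrt(2π N) · (N/e)^N,
  (6N)! ~ sqrt(2π·6N) · (6N/e)^(6N).
The exponential factors combine to (7N)^(7N) / (N^N · (6N)^(6N)) = 7^(7N)/6^(6N) = (7^7/6^6)^N = (823543/46656)^N.
The square-root prefactors combine to sqrt(2π·7N) / (sqrt(2π N)·sqrt(2π·6N)) = sqrt(7 / (2π·6·N)) = sqrt(7/(12π·9n)).
Substituting N = 9n: C(63n, 9n) ~ (823543/46656)^(9n) · sqrt(7/(12π·9n)).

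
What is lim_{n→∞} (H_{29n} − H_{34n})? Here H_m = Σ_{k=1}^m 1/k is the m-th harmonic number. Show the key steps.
lim = ln(29/34)

Euler-Maclaurin gives H_m = ln m + γ + 1/(2m) + O(1/m^2). The γ and O(1/m) terms cancel in the difference:
  H_{29n} − H_{34n} = ln(29n) − ln(34n) + O(1/n) = ln(29/34) + O(1/n).
Hence the limit is ln(29/34).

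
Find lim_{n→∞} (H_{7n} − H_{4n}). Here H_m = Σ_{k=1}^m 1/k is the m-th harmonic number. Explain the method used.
lim = ln(7/4)

Euler-Maclaurin gives H_m = ln m + γ + 1/(2m) + O(1/m^2). The γ and O(1/m) terms cancel in the difference:
  H_{7n} − H_{4n} = ln(7n) − ln(4n) + O(1/n) = ln(7/4) + O(1/n).
Hence the limit is ln(7/4).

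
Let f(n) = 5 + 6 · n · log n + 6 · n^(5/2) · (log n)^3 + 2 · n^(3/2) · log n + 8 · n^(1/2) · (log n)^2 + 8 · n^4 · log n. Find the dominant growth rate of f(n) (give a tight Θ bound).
f(n) ∈ Θ(n^4 · log n)

Compare the terms by growth order. For large n, n^a · (log n)^b dominates n^a' · (log n)^b' iff a > a', or (a = a' and b > b'). Ranking the 6 terms shows the dominant one is 8 · n^4 · log n. Hence f(n) ∈ Θ(n^4 · log n).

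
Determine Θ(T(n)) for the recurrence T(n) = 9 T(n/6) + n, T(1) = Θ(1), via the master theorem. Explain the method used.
T(n) = Θ(n^(log_6 9))

Master theorem: compare f(n) = n to n^(log_6 9) where log_6 9 ≈ 1.226. Since 1 < log_6 9, we have f(n) = O(n^(log_6 9 − ε)) for some ε > 0 — Case 1. Hence T(n) = Θ(n^(log_6 9)).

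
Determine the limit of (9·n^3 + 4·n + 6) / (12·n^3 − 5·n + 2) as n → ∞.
lim = 9/12 = 3/4

For large n the leading n^3 terms dominate both numerator and denominator. Dividing top and bottom by n^3, every other term tends to 0, leaving 9/12 = 3/4.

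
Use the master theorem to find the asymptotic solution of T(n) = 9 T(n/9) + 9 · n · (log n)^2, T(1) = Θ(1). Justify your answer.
T(n) = Θ(n · (log n)^3)

Here log_9 9 = 1 and f(n) = 9 · n · (log n)^2 = Θ(n^(log_9 9) · (log n)^2). This is the extended Case 2 of the master theorem (f matches the critical exponent up to log factors), giving T(n) = Θ(n^(log_9 9) · (log n)^(2+1)) = Θ(n · (log n)^3).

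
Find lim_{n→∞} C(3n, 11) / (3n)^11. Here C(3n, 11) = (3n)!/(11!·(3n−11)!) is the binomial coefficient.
lim = 1/11! = 1/39916800

With N = 3n → ∞: C(N, 11) / N^11 = [N(N−1)…(N−10)] / (11! · N^11) = (1/11!) · 1 · (1 − 1/(3n)) · … · (1 − 10/(3n)). Each factor → 1 as N → ∞, so the limit is 1/11! = 1/39916800.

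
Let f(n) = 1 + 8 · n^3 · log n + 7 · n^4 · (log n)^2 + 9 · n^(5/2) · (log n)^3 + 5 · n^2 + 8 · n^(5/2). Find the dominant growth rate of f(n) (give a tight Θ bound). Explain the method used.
f(n) ∈ Θ(n^4 · (log n)^2)

Compare the terms by growth order. For large n, n^a · (log n)^b dominates n^a' · (log n)^b' iff a > a', or (a = a' and b > b'). Ranking the 6 terms shows the dominant one is 7 · n^4 · (log n)^2. Hence f(n) ∈ Θ(n^4 · (log n)^2).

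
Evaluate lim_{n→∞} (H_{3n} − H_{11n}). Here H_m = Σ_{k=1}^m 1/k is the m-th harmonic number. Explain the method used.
lim = ln(3/11)

Euler-Maclaurin gives H_m = ln m + γ + 1/(2m) + O(1/m^2). The γ and O(1/m) terms cancel in the difference:
  H_{3n} − H_{11n} = ln(3n) − ln(11n) + O(1/n) = ln(3/11) + O(1/n).
Hence the limit is ln(3/11).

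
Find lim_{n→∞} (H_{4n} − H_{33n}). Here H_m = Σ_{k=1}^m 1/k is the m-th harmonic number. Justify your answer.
lim = ln(4/33)

Euler-Maclaurin gives H_m = ln m + γ + 1/(2m) + O(1/m^2). The γ and O(1/m) terms cancel in the difference:
  H_{4n} − H_{33n} = ln(4n) − ln(33n) + O(1/n) = ln(4/33) + O(1/n).
Hence the limit is ln(4/33).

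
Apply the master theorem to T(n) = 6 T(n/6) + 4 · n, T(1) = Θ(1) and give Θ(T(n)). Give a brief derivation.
T(n) = Θ(n log n)

log_6 6 = 1, and f(n) = 4 · n = Θ(n^(log_6 6)). This is Case 2 of the master theorem: T(n) = Θ(f(n) · log n) = Θ(n log n).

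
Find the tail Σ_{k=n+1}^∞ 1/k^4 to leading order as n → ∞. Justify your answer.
Σ_{k>n} 1/k^4 ~ 1/(3 · n^3)

Compare to the integral: ∫_{n}^∞ x^(−4) dx = [−x^(−3)/3]_{n}^∞ = 1/((4−1)·n^3). Euler-Maclaurin then gives
  Σ_{k>n} 1/k^4 = ∫_{n}^∞ dx/x^4 − 1/(2·n^4) + O(1/n^5).
(Equivalently this is ζ(4) − Σ_{k≤n} 1/k^4.)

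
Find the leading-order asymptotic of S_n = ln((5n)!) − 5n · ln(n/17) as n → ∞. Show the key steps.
S_n ~ 5n · (ln 85 − 1) + O(ln n)

Stirling: ln((5n)!) = 5n ln(5n) − 5n + O(ln n).
  S_n = 5n ln(5n) − 5n − 5n ln(n/17) + O(ln n)
      = 5n ln(5n) − 5n ln n + 5n ln 17 − 5n + O(ln n)
      = 5n ln 5 + 5n ln 17 − 5n + O(ln n)
      = 5n (ln 85 − 1) + O(ln n).
Numerically ln(85) − 1 ≈ 3.4427.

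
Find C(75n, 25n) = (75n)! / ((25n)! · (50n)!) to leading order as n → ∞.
C(75n, 25n) ~ (27/4)^(25n) · sqrt(3/(4π·25n))

Write N = 25n. Apply Stirling to each factorial:
  (3N)! ~ sqrt(2π·3N) · (3N/e)^(3N),
  N! ~ sqrt(2π N) · (N/e)^N,
  (2N)! ~ sqrt(2π·2N) · (2N/e)^(2N).
The exponential factors combine to (3N)^(3N) / (N^N · (2N)^(2N)) = 3^(3N)/2^(2N) = (3^3/2^2)^N = (27/4)^N.
The square-root prefactors combine to sqrt(2π·3N) / (sqrt(2π N)·sqrt(2π·2N)) = sqrt(3 / (2π·2·N)) = sqrt(3/(4π·25n)).
Substituting N = 25n: C(75n, 25n) ~ (27/4)^(25n) · sqrt(3/(4π·25n)).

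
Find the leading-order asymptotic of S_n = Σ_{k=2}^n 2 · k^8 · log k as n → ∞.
S_n ~ 2 · n^9 log n / 9 − 2 · n^9 / 81

By integral comparison, S_n = ∫_1^n 2 · x^8 · log x dx + O(n^8 · log n). For the integral, ∫ x^8 log x dx = n^9 log n / 9 − n^9/81 (integration by parts). Hence S_n ~ 2 · n^9 log n / 9 − 2 · n^9 / 81.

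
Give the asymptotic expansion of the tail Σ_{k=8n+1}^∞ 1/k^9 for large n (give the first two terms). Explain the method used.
Σ_{k>8n} 1/k^9 = 1/(8 · (8n)^8) − 1/(2 · (8n)^9) + O(1/(8n)^10)

Compare to the integral: ∫_{8n}^∞ x^(−9) dx = [−x^(−8)/8]_{8n}^∞ = 1/((9−1)·(8n)^8). The Euler-Maclaurin correction adds −f(8n)/2 = −1/(2·(8n)^9). Euler-Maclaurin then gives
  Σ_{k>8n} 1/k^9 = ∫_{8n}^∞ dx/x^9 − 1/(2·(8n)^9) + O(1/(8n)^10).
(Equivalently this is ζ(9) − Σ_{k≤8n} 1/k^9.)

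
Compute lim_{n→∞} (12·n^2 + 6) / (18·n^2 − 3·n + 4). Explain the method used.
lim = 12/18 = 2/3

For large n the leading n^2 terms dominate both numerator and denominator. Dividing top and bottom by n^2, every other term tends to 0, leaving 12/18 = 2/3.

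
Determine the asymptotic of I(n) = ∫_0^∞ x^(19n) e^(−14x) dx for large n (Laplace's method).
I(n) ~ (sqrt(2π·19n) / 14) · (19n/(14e))^(19n)

Write the integrand as exp(19n ln x − 14x) and set f(x) = 19n ln x − 14x. Then f'(x) = 19n/x − 14 = 0 at x* = 19n/14, and f''(x*) = −19n/x*^2 = −14^2/(19n). Laplace's method (interior maximum) gives
  I(n) ~ e^(f(x*)) · sqrt(2π / |f''(x*)|)
        = exp(19n ln(19n/14) − 19n) · sqrt(2π · 19n / 14^2)
        = (19n/14)^(19n) e^(−19n) · sqrt(2π·19n) / 14
        = (sqrt(2π·19n) / 14) · (19n/(14e))^(19n).
This matches Γ(19n+1)/14^(19n+1) with Stirling applied to Γ.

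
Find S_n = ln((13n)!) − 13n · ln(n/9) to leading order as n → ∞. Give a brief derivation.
S_n ~ 13n · (ln 117 − 1) + O(ln n)

Stirling: ln((13n)!) = 13n ln(13n) − 13n + O(ln n).
  S_n = 13n ln(13n) − 13n − 13n ln(n/9) + O(ln n)
      = 13n ln(13n) − 13n ln n + 13n ln 9 − 13n + O(ln n)
      = 13n ln 13 + 13n ln 9 − 13n + O(ln n)
      = 13n (ln 117 − 1) + O(ln n).
Numerically ln(117) − 1 ≈ 3.7622.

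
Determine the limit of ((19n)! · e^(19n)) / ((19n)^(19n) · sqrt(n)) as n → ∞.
lim = sqrt(2π·19)

Stirling: (19n)! ~ sqrt(2π·19n) · (19n/e)^(19n). Hence
  (19n)! · e^(19n) / (19n)^(19n) ~ sqrt(2π·19n).
Dividing by sqrt(n): sqrt(2π·19n) / sqrt(n) = sqrt(2π·19) · n^((1−1)/2), so the limit is sqrt(2π·19).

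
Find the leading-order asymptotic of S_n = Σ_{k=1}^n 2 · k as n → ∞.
S_n ~ n^2

By integral comparison (Euler-Maclaurin), Σ_{k=1}^n 2 · k = 2 · ∫_0^n x^1 dx + O(n) = 2 · n^2/2 = n^2 + O(n). (Equivalently, Faulhaber's formula gives the same leading term.)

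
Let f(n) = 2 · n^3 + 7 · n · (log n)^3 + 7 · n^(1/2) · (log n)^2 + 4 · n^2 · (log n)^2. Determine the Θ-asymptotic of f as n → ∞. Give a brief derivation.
f(n) ∈ Θ(n^3)

Compare the terms by growth order. For large n, n^a · (log n)^b dominates n^a' · (log n)^b' iff a > a', or (a = a' and b > b'). Ranking the 4 terms shows the dominant one is 2 · n^3. Hence f(n) ∈ Θ(n^3).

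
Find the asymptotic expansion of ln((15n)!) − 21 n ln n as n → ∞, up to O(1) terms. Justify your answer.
ln((15n)!) − 21 n ln n = −6 n ln n + 15(ln 15 − 1) n + (1/2) ln(2π·15n) + O(1/n)

Stirling: ln((15n)!) = 15n ln(15n) − 15n + (1/2) ln(2π·15n) + O(1/n).
Expand 15n ln(15n) = 15n (ln n + ln 15) = 15n ln n + 15n ln 15.
Subtract 21n ln n: leading term is (15 − 21) n ln n = −6 n ln n. The next term is 15n ln 15 − 15n = 15(ln 15 − 1) n. Then the (1/2) ln(2π·15n) correction.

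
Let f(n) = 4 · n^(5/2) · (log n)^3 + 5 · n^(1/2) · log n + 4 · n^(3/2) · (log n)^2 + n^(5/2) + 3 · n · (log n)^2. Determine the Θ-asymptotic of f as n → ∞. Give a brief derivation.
f(n) ∈ Θ(n^(5/2) · (log n)^3)

Compare the terms by growth order. For large n, n^a · (log n)^b dominates n^a' · (log n)^b' iff a > a', or (a = a' and b > b'). Ranking the 5 terms shows the dominant one is 4 · n^(5/2) · (log n)^3. Hence f(n) ∈ Θ(n^(5/2) · (log n)^3).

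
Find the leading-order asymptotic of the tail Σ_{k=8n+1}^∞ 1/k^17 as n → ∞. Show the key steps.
Σ_{k>8n} 1/k^17 ~ 1/(16 · (8n)^16)

Compare to the integral: ∫_{8n}^∞ x^(−17) dx = [−x^(−16)/16]_{8n}^∞ = 1/((17−1)·(8n)^16). Euler-Maclaurin then gives
  Σ_{k>8n} 1/k^17 = ∫_{8n}^∞ dx/x^17 − 1/(2·(8n)^17) + O(1/(8n)^18).
(Equivalently this is ζ(17) − Σ_{k≤8n} 1/k^17.)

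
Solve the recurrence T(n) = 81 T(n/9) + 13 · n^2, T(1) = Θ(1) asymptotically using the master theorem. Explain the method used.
T(n) = Θ(n^2 log n)

log_9 81 = 2, and f(n) = 13 · n^2 = Θ(n^(log_9 81)). This is Case 2 of the master theorem: T(n) = Θ(f(n) · log n) = Θ(n^2 log n).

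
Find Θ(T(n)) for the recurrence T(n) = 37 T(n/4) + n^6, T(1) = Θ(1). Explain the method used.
T(n) = Θ(n^6)

log_4 37 ≈ 2.605. f(n) = n^6 dominates n^(log_4 37) since 6 > 2.605, and the regularity condition a·f(n/b) = 37·(n/4)^6 = (37/4096)·n^6 ≤ c·f(n) holds with c = 37/4096 ≈ 0.00903 < 1. So this is Case 3: T(n) = Θ(f(n)) = Θ(n^6).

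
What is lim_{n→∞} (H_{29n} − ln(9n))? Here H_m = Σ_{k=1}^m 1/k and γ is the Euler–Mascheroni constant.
lim = ln(29/9) + γ

By Euler-Maclaurin, H_m = ln m + γ + O(1/m). So
  H_{29n} − ln(9n) = ln(29n) + γ − ln(9n) + O(1/n)
                       = ln(29/9) + γ + O(1/n).
Hence the limit is ln(29/9) + γ.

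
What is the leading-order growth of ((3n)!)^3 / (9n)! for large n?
((3n)!)^3/(9n)! ~ ((2π·3n)^(2/2) / sqrt(3)) · 3^(−3·3n)  →  0

Write N = 3n. Stirling: N! ~ sqrt(2π N)(N/e)^N and (3N)! ~ sqrt(2π·3N)·(3N/e)^(3N).
  (N!)^3/(3N)! ~ (2π N)^(3/2) (N/e)^(3N) / [sqrt(2π·3N) (3N/e)^(3N)]
     = (2π N)^(3/2) / sqrt(2π·3N) · (N/(3N))^(3N)
     = (2π N)^((3−1)/2) / sqrt(3) · 3^(−3N).
Since 3^3 > 1, the factor 3^(−3N) decays exponentially, so the ratio → 0. Substituting N = 3n gives the stated form.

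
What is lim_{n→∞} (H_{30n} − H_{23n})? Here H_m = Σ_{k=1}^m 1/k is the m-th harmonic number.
lim = ln(30/23)

Euler-Maclaurin gives H_m = ln m + γ + 1/(2m) + O(1/m^2). The γ and O(1/m) terms cancel in the difference:
  H_{30n} − H_{23n} = ln(30n) − ln(23n) + O(1/n) = ln(30/23) + O(1/n).
Hence the limit is ln(30/23).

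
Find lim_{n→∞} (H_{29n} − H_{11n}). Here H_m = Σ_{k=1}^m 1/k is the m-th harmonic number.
lim = ln(29/11)

Euler-Maclaurin gives H_m = ln m + γ + 1/(2m) + O(1/m^2). The γ and O(1/m) terms cancel in the difference:
  H_{29n} − H_{11n} = ln(29n) − ln(11n) + O(1/n) = ln(29/11) + O(1/n).
Hence the limit is ln(29/11).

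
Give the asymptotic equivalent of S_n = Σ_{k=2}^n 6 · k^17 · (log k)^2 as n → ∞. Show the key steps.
S_n ~ n^18 · (log n)^2 / 3

By integral comparison, S_n = ∫_1^n 6 · x^17 · (log x)^2 dx + O(n^17 · (log n)^2). For the integral, the leading term of ∫_1^n x^17 (log x)^2 dx is n^18/18 · (log n)^2 (by repeated integration by parts; each step lowers the log-exponent and produces a relatively O(1/log n) correction). Hence S_n ~ n^18 · (log n)^2 / 3.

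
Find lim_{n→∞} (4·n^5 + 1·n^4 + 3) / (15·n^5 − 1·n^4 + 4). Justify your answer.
lim = 4/15

For large n the leading n^5 terms dominate both numerator and denominator. Dividing top and bottom by n^5, every other term tends to 0, leaving 4/15.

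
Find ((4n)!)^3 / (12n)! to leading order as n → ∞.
((4n)!)^3/(12n)! ~ ((2π·4n)^(2/2) / sqrt(3)) · 3^(−3·4n)  →  0

Write N = 4n. Stirling: N! ~ sqrt(2π N)(N/e)^N and (3N)! ~ sqrt(2π·3N)·(3N/e)^(3N).
  (N!)^3/(3N)! ~ (2π N)^(3/2) (N/e)^(3N) / [sqrt(2π·3N) (3N/e)^(3N)]
     = (2π N)^(3/2) / sqrt(2π·3N) · (N/(3N))^(3N)
     = (2π N)^((3−1)/2) / sqrt(3) · 3^(−3N).
Since 3^3 > 1, the factor 3^(−3N) decays exponentially, so the ratio → 0. Substituting N = 4n gives the stated form.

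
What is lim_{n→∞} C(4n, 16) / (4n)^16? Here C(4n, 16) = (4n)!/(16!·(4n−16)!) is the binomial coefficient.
lim = 1/16! = 1/20922789888000

With N = 4n → ∞: C(N, 16) / N^16 = [N(N−1)…(N−15)] / (16! · N^16) = (1/16!) · 1 · (1 − 1/(4n)) · … · (1 − 15/(4n)). Each factor → 1 as N → ∞, so the limit is 1/16! = 1/20922789888000.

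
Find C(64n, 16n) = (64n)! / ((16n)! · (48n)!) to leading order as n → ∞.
C(64n, 16n) ~ (256/27)^(16n) · sqrt(2/(3π·16n))

Write N = 16n. Apply Stirling to each factorial:
  (4N)! ~ sqrt(2π·4N) · (4N/e)^(4N),
  N! ~ sqrt(2π N) · (N/e)^N,
  (3N)! ~ sqrt(2π·3N) · (3N/e)^(3N).
The exponential factors combine to (4N)^(4N) / (N^N · (3N)^(3N)) = 4^(4N)/3^(3N) = (4^4/3^3)^N = (256/27)^N.
The square-root prefactors combine to sqrt(2π·4N) / (sqrt(2π N)·sqrt(2π·3N)) = sqrt(4 / (2π·3·N)) = sqrt(2/(3π·16n)).
Substituting N = 16n: C(64n, 16n) ~ (256/27)^(16n) · sqrt(2/(3π·16n)).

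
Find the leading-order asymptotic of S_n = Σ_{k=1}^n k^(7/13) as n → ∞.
S_n ~ (13/20) · n^(20/13)

Integral comparison: Σ_{k=1}^n k^(7/13) = ∫_0^n x^(7/13) dx + O(n^(7/13)). The integral is n^(1 + 7/13) / (1 + 7/13) = n^((7+13)/13) / ((7+13)/13) = (13/20) · n^(20/13).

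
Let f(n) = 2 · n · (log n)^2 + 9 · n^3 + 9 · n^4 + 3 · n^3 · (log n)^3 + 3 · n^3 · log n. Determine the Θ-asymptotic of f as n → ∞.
f(n) ∈ Θ(n^4)

Compare the terms by growth order. For large n, n^a · (log n)^b dominates n^a' · (log n)^b' iff a > a', or (a = a' and b > b'). Ranking the 5 terms shows the dominant one is 9 · n^4. Hence f(n) ∈ Θ(n^4).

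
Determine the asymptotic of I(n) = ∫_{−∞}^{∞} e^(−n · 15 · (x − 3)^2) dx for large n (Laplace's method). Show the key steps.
I(n) = sqrt(π/(15n))

Here φ(x) = 15 · (x − 3)^2 has its unique minimum at x* = 3 with φ(x*) = 0 and φ''(x*) = 30. Laplace's method gives
  I(n) ~ e^(−n φ(x*)) · sqrt(2π / (n · φ''(x*))) = sqrt(2π / (30n)) = sqrt(π/(15n)).
This is exact: substituting u = (x − 3)·sqrt(15n) gives I(n) = (1/sqrt(15n)) ∫_{−∞}^{∞} e^(−u^2) du = sqrt(π/(15n)).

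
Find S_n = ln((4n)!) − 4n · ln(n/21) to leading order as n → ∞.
S_n ~ 4n · (ln 84 − 1) + O(ln n)

Stirling: ln((4n)!) = 4n ln(4n) − 4n + O(ln n).
  S_n = 4n ln(4n) − 4n − 4n ln(n/21) + O(ln n)
      = 4n ln(4n) − 4n ln n + 4n ln 21 − 4n + O(ln n)
      = 4n ln 4 + 4n ln 21 − 4n + O(ln n)
      = 4n (ln 84 − 1) + O(ln n).
Numerically ln(84) − 1 ≈ 3.4308.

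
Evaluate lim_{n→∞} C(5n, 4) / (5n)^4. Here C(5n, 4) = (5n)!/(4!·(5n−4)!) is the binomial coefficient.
lim = 1/4! = 1/24

With N = 5n → ∞: C(N, 4) / N^4 = [N(N−1)…(N−3)] / (4! · N^4) = (1/4!) · 1 · (1 − 1/(5n)) · (1 − 2/(5n)) · (1 − 3/(5n)). Each factor → 1 as N → ∞, so the limit is 1/4! = 1/24.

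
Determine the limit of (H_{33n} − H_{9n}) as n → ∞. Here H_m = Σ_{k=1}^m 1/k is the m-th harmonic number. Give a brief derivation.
lim = ln(33/9) = ln(11/3)

Euler-Maclaurin gives H_m = ln m + γ + 1/(2m) + O(1/m^2). The γ and O(1/m) terms cancel in the difference:
  H_{33n} − H_{9n} = ln(33n) − ln(9n) + O(1/n) = ln(33/9) + O(1/n).
Hence the limit is ln(33/9) = ln(11/3).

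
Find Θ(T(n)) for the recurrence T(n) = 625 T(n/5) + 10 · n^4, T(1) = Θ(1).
T(n) = Θ(n^4 log n)

log_5 625 = 4, and f(n) = 10 · n^4 = Θ(n^(log_5 625)). This is Case 2 of the master theorem: T(n) = Θ(f(n) · log n) = Θ(n^4 log n).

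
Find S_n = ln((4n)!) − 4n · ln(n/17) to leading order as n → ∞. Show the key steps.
S_n ~ 4n · (ln 68 − 1) + O(ln n)

Stirling: ln((4n)!) = 4n ln(4n) − 4n + O(ln n).
  S_n = 4n ln(4n) − 4n − 4n ln(n/17) + O(ln n)
      = 4n ln(4n) − 4n ln n + 4n ln 17 − 4n + O(ln n)
      = 4n ln 4 + 4n ln 17 − 4n + O(ln n)
      = 4n (ln 68 − 1) + O(ln n).
Numerically ln(68) − 1 ≈ 3.2195.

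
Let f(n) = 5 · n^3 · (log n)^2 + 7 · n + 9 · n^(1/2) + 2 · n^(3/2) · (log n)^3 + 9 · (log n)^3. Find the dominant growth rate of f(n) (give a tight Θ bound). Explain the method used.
f(n) ∈ Θ(n^3 · (log n)^2)

Compare the terms by growth order. For large n, n^a · (log n)^b dominates n^a' · (log n)^b' iff a > a', or (a = a' and b > b'). Ranking the 5 terms shows the dominant one is 5 · n^3 · (log n)^2. Hence f(n) ∈ Θ(n^3 · (log n)^2).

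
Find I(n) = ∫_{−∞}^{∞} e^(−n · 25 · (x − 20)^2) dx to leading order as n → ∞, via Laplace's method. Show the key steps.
I(n) = sqrt(π/(25n))

Here φ(x) = 25 · (x − 20)^2 has its unique minimum at x* = 20 with φ(x*) = 0 and φ''(x*) = 50. Laplace's method gives
  I(n) ~ e^(−n φ(x*)) · sqrt(2π / (n · φ''(x*))) = sqrt(2π / (50n)) = sqrt(π/(25n)).
This is exact: substituting u = (x − 20)·sqrt(25n) gives I(n) = (1/sqrt(25n)) ∫_{−∞}^{∞} e^(−u^2) du = sqrt(π/(25n)).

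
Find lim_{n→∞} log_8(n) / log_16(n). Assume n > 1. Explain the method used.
lim = ln(16) / ln(8) = log_8(16)

Change of base: log_8(n) = ln n / ln 8 and log_16(n) = ln n / ln 16. The ratio is (ln n / ln 8) · (ln 16 / ln n) = ln 16 / ln 8, a constant independent of n. So the limit is ln 16 / ln 8 = log_8(16).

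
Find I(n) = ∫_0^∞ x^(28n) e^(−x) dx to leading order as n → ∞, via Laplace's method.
I(n) ~ sqrt(2π·28n) · (28n/e)^(28n)

Write the integrand as exp(28n ln x − x) and set f(x) = 28n ln x − x. Then f'(x) = 28n/x − 1 = 0 at x* = 28n, and f''(x*) = −28n/x*^2 = −1/(28n). Laplace's method (interior maximum) gives
  I(n) ~ e^(f(x*)) · sqrt(2π / |f''(x*)|)
        = exp(28n ln(28n) − 28n) · sqrt(2π · 28n)
        = (28n)^(28n) e^(−28n) · sqrt(2π·28n)
        = sqrt(2π·28n) · (28n/e)^(28n).
This matches Γ(28n+1) with Stirling applied to Γ.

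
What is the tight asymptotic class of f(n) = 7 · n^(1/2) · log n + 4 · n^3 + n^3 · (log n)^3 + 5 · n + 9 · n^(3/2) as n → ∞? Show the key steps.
f(n) ∈ Θ(n^3 · (log n)^3)

Compare the terms by growth order. For large n, n^a · (log n)^b dominates n^a' · (log n)^b' iff a > a', or (a = a' and b > b'). Ranking the 5 terms shows the dominant one is n^3 · (log n)^3. Hence f(n) ∈ Θ(n^3 · (log n)^3).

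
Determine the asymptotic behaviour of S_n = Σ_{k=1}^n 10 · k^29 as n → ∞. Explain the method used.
S_n ~ n^30 / 3

By integral comparison (Euler-Maclaurin), Σ_{k=1}^n 10 · k^29 = 10 · ∫_0^n x^29 dx + O(n^29) = 10 · n^30/30 = n^30 / 3 + O(n^29). (Equivalently, Faulhaber's formula gives the same leading term.)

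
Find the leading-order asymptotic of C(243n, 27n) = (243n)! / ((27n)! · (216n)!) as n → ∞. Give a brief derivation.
C(243n, 27n) ~ (387420489/16777216)^(27n) · sqrt(9/(16π·27n))

Write N = 27n. Apply Stirling to each factorial:
  (9N)! ~ sqrt(2π·9N) · (9N/e)^(9N),
  N! ~ sqrt(2π N) · (N/e)^N,
  (8N)! ~ sqrt(2π·8N) · (8N/e)^(8N).
The exponential factors combine to (9N)^(9N) / (N^N · (8N)^(8N)) = 9^(9N)/8^(8N) = (9^9/8^8)^N = (387420489/16777216)^N.
The square-root prefactors combine to sqrt(2π·9N) / (sqrt(2π N)·sqrt(2π·8N)) = sqrt(9 / (2π·8·N)) = sqrt(9/(16π·27n)).
Substituting N = 27n: C(243n, 27n) ~ (387420489/16777216)^(27n) · sqrt(9/(16π·27n)).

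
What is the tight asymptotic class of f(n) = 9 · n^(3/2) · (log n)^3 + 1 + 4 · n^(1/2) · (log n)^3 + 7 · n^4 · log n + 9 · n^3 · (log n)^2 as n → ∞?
f(n) ∈ Θ(n^4 · log n)

Compare the terms by growth order. For large n, n^a · (log n)^b dominates n^a' · (log n)^b' iff a > a', or (a = a' and b > b'). Ranking the 5 terms shows the dominant one is 7 · n^4 · log n. Hence f(n) ∈ Θ(n^4 · log n).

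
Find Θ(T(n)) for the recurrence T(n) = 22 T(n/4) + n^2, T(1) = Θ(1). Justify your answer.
T(n) = Θ(n^(log_4 22))

Master theorem: compare f(n) = n^2 to n^(log_4 22) where log_4 22 ≈ 2.230. Since 2 < log_4 22, we have f(n) = O(n^(log_4 22 − ε)) for some ε > 0 — Case 1. Hence T(n) = Θ(n^(log_4 22)).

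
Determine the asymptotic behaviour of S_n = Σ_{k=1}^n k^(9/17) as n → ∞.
S_n ~ (17/26) · n^(26/17)

Integral comparison: Σ_{k=1}^n k^(9/17) = ∫_0^n x^(9/17) dx + O(n^(9/17)). The integral is n^(1 + 9/17) / (1 + 9/17) = n^((9+17)/17) / ((9+17)/17) = (17/26) · n^(26/17).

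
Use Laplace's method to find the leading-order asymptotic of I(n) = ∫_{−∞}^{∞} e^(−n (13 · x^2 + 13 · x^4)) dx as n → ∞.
I(n) ~ sqrt(π/(13n))

φ(x) = 13 · x^2 + 13 · x^4 has its unique global minimum at x* = 0 (since φ'(x) = 26x + 52x^3 = 0 only at x = 0 for real x with both coefficients positive, and φ → ∞ as |x| → ∞). At x* = 0, φ(0) = 0 and φ''(0) = 26. Laplace's method then gives
  I(n) ~ sqrt(2π / (n · φ''(0))) · e^(−n φ(0)) = sqrt(2π / (26n)) = sqrt(π/(13n)).
The 13 · x^4 term contributes only at subleading order (an O(1/n) relative correction).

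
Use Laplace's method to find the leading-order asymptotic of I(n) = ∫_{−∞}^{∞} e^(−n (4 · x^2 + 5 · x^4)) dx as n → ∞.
I(n) ~ sqrt(π/(4n))

φ(x) = 4 · x^2 + 5 · x^4 has its unique global minimum at x* = 0 (since φ'(x) = 8x + 20x^3 = 0 only at x = 0 for real x with both coefficients positive, and φ → ∞ as |x| → ∞). At x* = 0, φ(0) = 0 and φ''(0) = 8. Laplace's method then gives
  I(n) ~ sqrt(2π / (n · φ''(0))) · e^(−n φ(0)) = sqrt(2π / (8n)) = sqrt(π/(4n)).
The 5 · x^4 term contributes only at subleading order (an O(1/n) relative correction).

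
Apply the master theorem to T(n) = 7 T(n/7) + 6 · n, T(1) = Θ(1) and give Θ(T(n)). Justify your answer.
T(n) = Θ(n log n)

log_7 7 = 1, and f(n) = 6 · n = Θ(n^(log_7 7)). This is Case 2 of the master theorem: T(n) = Θ(f(n) · log n) = Θ(n log n).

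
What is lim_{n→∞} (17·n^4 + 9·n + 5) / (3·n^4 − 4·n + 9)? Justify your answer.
lim = 17/3

For large n the leading n^4 terms dominate both numerator and denominator. Dividing top and bottom by n^4, every other term tends to 0, leaving 17/3.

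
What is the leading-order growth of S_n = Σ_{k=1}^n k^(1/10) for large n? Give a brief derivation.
S_n ~ (10/11) · n^(11/10)

Integral comparison: Σ_{k=1}^n k^(1/10) = ∫_0^n x^(1/10) dx + O(n^(1/10)). The integral is n^(1 + 1/10) / (1 + 1/10) = n^((1+10)/10) / ((1+10)/10) = (10/11) · n^(11/10).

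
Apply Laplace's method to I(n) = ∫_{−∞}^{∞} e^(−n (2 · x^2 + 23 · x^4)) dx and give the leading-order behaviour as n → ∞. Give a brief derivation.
I(n) ~ sqrt(π/(2n))

φ(x) = 2 · x^2 + 23 · x^4 has its unique global minimum at x* = 0 (since φ'(x) = 4x + 92x^3 = 0 only at x = 0 for real x with both coefficients positive, and φ → ∞ as |x| → ∞). At x* = 0, φ(0) = 0 and φ''(0) = 4. Laplace's method then gives
  I(n) ~ sqrt(2π / (n · φ''(0))) · e^(−n φ(0)) = sqrt(2π / (4n)) = sqrt(π/(2n)).
The 23 · x^4 term contributes only at subleading order (an O(1/n) relative correction).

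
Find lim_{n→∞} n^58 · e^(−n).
lim = 0

Exponentials with base > 1 dominate every fixed polynomial: for any fixed c, n^c / e^n → 0 as n → ∞ (e.g. by the ratio test, or since e^n grows faster than any power of n). Hence n^58 · e^(−n) = n^58 / e^n → 0.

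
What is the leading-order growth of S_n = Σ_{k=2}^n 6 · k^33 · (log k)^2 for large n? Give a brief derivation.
S_n ~ 3 · n^34 · (log n)^2 / 17

By integral comparison, S_n = ∫_1^n 6 · x^33 · (log x)^2 dx + O(n^33 · (log n)^2). For the integral, the leading term of ∫_1^n x^33 (log x)^2 dx is n^34/34 · (log n)^2 (by repeated integration by parts; each step lowers the log-exponent and produces a relatively O(1/log n) correction). Hence S_n ~ 3 · n^34 · (log n)^2 / 17.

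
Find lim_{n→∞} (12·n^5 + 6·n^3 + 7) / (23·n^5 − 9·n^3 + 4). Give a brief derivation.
lim = 12/23

For large n the leading n^5 terms dominate both numerator and denominator. Dividing top and bottom by n^5, every other term tends to 0, leaving 12/23.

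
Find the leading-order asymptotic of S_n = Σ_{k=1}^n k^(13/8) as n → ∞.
S_n ~ (8/21) · n^(21/8)

Integral comparison: Σ_{k=1}^n k^(13/8) = ∫_0^n x^(13/8) dx + O(n^(13/8)). The integral is n^(1 + 13/8) / (1 + 13/8) = n^((13+8)/8) / ((13+8)/8) = (8/21) · n^(21/8).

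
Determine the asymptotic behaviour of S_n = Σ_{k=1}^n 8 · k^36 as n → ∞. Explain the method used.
S_n ~ 8 · n^37 / 37

By integral comparison (Euler-Maclaurin), Σ_{k=1}^n 8 · k^36 = 8 · ∫_0^n x^36 dx + O(n^36) = 8 · n^37/37 + O(n^36). (Equivalently, Faulhaber's formula gives the same leading term.)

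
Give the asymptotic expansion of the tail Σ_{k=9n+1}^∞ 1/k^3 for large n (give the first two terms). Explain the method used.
Σ_{k>9n} 1/k^3 = 1/(2 · (9n)^2) − 1/(2 · (9n)^3) + O(1/(9n)^4)

Compare to the integral: ∫_{9n}^∞ x^(−3) dx = [−x^(−2)/2]_{9n}^∞ = 1/((3−1)·(9n)^2). The Euler-Maclaurin correction adds −f(9n)/2 = −1/(2·(9n)^3). Euler-Maclaurin then gives
  Σ_{k>9n} 1/k^3 = ∫_{9n}^∞ dx/x^3 − 1/(2·(9n)^3) + O(1/(9n)^4).
(Equivalently this is ζ(3) − Σ_{k≤9n} 1/k^3.)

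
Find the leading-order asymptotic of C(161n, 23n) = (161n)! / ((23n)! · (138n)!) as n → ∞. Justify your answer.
C(161n, 23n) ~ (823543/46656)^(23n) · sqrt(7/(12π·23n))

Write N = 23n. Apply Stirling to each factorial:
  (7N)! ~ sqrt(2π·7N) · (7N/e)^(7N),
  N! ~ sqrt(2π N) · (N/e)^N,
  (6N)! ~ sqrt(2π·6N) · (6N/e)^(6N).
The exponential factors combine to (7N)^(7N) / (N^N · (6N)^(6N)) = 7^(7N)/6^(6N) = (7^7/6^6)^N = (823543/46656)^N.
The square-root prefactors combine to sqrt(2π·7N) / (sqrt(2π N)·sqrt(2π·6N)) = sqrt(7 / (2π·6·N)) = sqrt(7/(12π·23n)).
Substituting N = 23n: C(161n, 23n) ~ (823543/46656)^(23n) · sqrt(7/(12π·23n)).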